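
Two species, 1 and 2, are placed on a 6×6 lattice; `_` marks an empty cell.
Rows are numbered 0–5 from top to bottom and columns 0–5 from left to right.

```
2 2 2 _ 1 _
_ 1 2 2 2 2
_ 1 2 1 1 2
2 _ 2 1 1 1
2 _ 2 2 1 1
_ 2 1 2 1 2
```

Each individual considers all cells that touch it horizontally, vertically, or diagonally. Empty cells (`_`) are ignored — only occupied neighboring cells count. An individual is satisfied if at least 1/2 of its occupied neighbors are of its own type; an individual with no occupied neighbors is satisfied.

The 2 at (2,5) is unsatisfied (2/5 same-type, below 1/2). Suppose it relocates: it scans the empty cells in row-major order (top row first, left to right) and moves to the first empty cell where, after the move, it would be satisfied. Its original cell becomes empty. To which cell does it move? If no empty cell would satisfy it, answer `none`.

Vacating (2,5). Empty cells in order:
  (0,3): 4/5 same-type → satisfied — stop here.

(0,3)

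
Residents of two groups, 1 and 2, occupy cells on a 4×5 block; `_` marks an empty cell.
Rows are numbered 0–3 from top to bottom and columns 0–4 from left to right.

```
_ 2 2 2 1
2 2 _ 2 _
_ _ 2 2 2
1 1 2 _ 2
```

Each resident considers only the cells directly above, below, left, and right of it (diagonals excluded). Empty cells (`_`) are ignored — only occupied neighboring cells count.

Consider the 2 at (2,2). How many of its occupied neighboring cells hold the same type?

Occupied neighbors of (2,2): (3,2)=2, (2,3)=2.
Same type (2): 2 of 2.

2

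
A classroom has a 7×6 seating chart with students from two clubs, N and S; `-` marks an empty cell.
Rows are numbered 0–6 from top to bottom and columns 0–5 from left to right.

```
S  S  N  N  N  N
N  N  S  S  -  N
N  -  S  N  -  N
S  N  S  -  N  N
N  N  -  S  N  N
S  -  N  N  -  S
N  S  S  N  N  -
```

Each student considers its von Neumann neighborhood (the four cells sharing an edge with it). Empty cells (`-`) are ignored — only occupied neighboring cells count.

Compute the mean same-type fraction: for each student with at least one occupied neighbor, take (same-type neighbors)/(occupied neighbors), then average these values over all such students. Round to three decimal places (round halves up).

Row 0: (0,0)S 1/2 · (0,1)S 1/3 · (0,2)N 1/3 · (0,3)N 2/3 · (0,4)N 2/2 · (0,5)N 2/2
Row 1: (1,0)N 2/3 · (1,1)N 1/3 · (1,2)S 2/4 · (1,3)S 1/3 · (1,5)N 2/2
Row 2: (2,0)N 1/2 · (2,2)S 2/3 · (2,3)N 0/2 · (2,5)N 2/2
Row 3: (3,0)S 0/3 · (3,1)N 1/3 · (3,2)S 1/2 · (3,4)N 2/2 · (3,5)N 3/3
Row 4: (4,0)N 1/3 · (4,1)N 2/2 · (4,3)S 0/2 · (4,4)N 2/3 · (4,5)N 2/3
Row 5: (5,0)S 0/2 · (5,2)N 1/2 · (5,3)N 2/3 · (5,5)S 0/1
Row 6: (6,0)N 0/2 · (6,1)S 1/2 · (6,2)S 1/3 · (6,3)N 2/3 · (6,4)N 1/1
Sum over 34 students: 1/2 + 1/3 + 1/3 + 2/3 + 2/2 + 2/2 + 2/3 + 1/3 + 2/4 + 1/3 + 2/2 + 1/2 + 2/3 + 0/2 + 2/2 + 0/3 + 1/3 + 1/2 + 2/2 + 3/3 + 1/3 + 2/2 + 0/2 + 2/3 + 2/3 + 0/2 + 1/2 + 2/3 + 0/1 + 0/2 + 1/2 + 1/3 + 2/3 + 1/1 = 18; mean = 18 ÷ 34 = 9/17 = 0.529411… → 0.529.

0.529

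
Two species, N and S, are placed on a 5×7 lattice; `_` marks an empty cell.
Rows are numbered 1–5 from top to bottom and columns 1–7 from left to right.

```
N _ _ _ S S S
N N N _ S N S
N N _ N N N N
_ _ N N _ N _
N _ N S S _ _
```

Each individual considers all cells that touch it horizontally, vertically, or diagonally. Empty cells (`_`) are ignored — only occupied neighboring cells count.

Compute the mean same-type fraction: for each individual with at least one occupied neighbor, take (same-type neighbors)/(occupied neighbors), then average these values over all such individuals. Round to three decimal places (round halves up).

(1,1)N 2/2
(1,5)S 2/3
(1,6)S 4/5
(1,7)S 2/3
(2,1)N 4/4
(2,2)N 5/5
(2,3)N 3/3
(2,5)S 2/6
(2,6)N 3/8
(2,7)S 2/5
(3,1)N 3/3
(3,2)N 5/5
(3,4)N 4/5
(3,5)N 5/6
(3,6)N 4/6
(3,7)N 3/4
(4,3)N 4/5
(4,4)N 4/6
(4,6)N 3/4
(5,1)N — no occupied neighbors
(5,3)N 2/3
(5,4)S 1/4
(5,5)S 1/3
Sum over 22 individuals: 2/2 + 2/3 + 4/5 + 2/3 + 4/4 + 5/5 + 3/3 + 2/6 + 3/8 + 2/5 + 3/3 + 5/5 + 4/5 + 5/6 + 4/6 + 3/4 + 4/5 + 4/6 + 3/4 + 2/3 + 1/4 + 1/3 = 1891/120; mean = 1891/120 ÷ 22 = 1891/2640 = 0.716287… → 0.716.

0.716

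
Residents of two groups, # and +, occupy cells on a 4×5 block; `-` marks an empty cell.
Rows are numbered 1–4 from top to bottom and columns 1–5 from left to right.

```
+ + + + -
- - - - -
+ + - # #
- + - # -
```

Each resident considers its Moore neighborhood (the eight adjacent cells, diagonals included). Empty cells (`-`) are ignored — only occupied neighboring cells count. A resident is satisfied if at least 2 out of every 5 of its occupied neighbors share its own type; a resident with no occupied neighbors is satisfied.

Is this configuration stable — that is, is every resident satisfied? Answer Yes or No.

Yes

Row 1: (1,1)+ 1/1 satisfied · (1,2)+ 2/2 satisfied · (1,3)+ 2/2 satisfied · (1,4)+ 1/1 satisfied
Row 3: (3,1)+ 2/2 satisfied · (3,2)+ 2/2 satisfied · (3,4)# 2/2 satisfied · (3,5)# 2/2 satisfied
Row 4: (4,2)+ 2/2 satisfied · (4,4)# 2/2 satisfied
All meet the threshold, so the configuration is stable.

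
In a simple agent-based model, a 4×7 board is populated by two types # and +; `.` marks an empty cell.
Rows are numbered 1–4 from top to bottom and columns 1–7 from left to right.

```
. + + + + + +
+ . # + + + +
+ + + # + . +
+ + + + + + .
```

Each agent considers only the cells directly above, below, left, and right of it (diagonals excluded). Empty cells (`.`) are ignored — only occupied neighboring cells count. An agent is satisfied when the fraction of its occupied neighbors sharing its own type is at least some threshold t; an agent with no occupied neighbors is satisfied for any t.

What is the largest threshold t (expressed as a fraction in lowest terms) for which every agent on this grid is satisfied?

0/1

(1,2)+ 1/1
(1,3)+ 2/3
(1,4)+ 3/3
(1,5)+ 3/3
(1,6)+ 3/3
(1,7)+ 2/2
(2,1)+ 1/1
(2,3)# 0/3
(2,4)+ 2/4
(2,5)+ 4/4
(2,6)+ 3/3
(2,7)+ 3/3
(3,1)+ 3/3
(3,2)+ 3/3
(3,3)+ 2/4
(3,4)# 0/4
(3,5)+ 2/3
(3,7)+ 1/1
(4,1)+ 2/2
(4,2)+ 3/3
(4,3)+ 3/3
(4,4)+ 2/3
(4,5)+ 3/3
(4,6)+ 1/1
The smallest same-type fraction is 0/3 at (2,3), which reduces to 0/1. Any threshold above that leaves this agent unsatisfied.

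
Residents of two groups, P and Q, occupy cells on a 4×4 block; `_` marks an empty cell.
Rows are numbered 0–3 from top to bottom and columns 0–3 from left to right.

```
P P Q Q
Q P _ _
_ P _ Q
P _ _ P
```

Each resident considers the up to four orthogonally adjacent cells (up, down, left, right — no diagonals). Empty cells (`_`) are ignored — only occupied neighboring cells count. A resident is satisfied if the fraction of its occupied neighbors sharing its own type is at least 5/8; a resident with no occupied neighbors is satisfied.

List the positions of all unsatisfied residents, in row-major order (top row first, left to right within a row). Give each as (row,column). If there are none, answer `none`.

(0,0), (0,2), (1,0), (2,3), (3,3)

(0,0)P 1/2 ✗
(0,1)P 2/3 ✓
(0,2)Q 1/2 ✗
(0,3)Q 1/1 ✓
(1,0)Q 0/2 ✗
(1,1)P 2/3 ✓
(2,1)P 1/1 ✓
(2,3)Q 0/1 ✗
(3,0)P 0/0 ✓
(3,3)P 0/1 ✗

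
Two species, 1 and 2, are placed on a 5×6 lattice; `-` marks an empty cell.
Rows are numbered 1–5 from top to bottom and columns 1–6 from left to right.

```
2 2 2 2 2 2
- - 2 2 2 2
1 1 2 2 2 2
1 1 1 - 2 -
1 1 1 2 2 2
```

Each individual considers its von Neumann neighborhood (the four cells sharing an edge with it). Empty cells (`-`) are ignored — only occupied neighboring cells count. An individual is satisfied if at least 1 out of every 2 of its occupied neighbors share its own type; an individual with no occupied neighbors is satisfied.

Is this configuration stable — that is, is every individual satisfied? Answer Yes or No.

Row 1: (1,1)2 1/1 ok · (1,2)2 2/2 ok · (1,3)2 3/3 ok · (1,4)2 3/3 ok · (1,5)2 3/3 ok · (1,6)2 2/2 ok
Row 2: (2,3)2 3/3 ok · (2,4)2 4/4 ok · (2,5)2 4/4 ok · (2,6)2 3/3 ok
Row 3: (3,1)1 2/2 ok · (3,2)1 2/3 ok · (3,3)2 2/4 ok · (3,4)2 3/3 ok · (3,5)2 4/4 ok · (3,6)2 2/2 ok
Row 4: (4,1)1 3/3 ok · (4,2)1 4/4 ok · (4,3)1 2/3 ok · (4,5)2 2/2 ok
Row 5: (5,1)1 2/2 ok · (5,2)1 3/3 ok · (5,3)1 2/3 ok · (5,4)2 1/2 ok · (5,5)2 3/3 ok · (5,6)2 1/1 ok
All meet the threshold, so the configuration is stable.

Yes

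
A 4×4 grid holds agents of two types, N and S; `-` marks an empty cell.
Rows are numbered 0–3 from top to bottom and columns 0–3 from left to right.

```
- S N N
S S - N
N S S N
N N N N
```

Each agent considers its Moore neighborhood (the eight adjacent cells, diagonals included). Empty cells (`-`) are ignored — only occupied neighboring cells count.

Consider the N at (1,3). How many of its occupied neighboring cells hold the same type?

3

Occupied neighbors of (1,3): (0,2)=N, (0,3)=N, (2,2)=S, (2,3)=N.
Same type (N): 3 of 4.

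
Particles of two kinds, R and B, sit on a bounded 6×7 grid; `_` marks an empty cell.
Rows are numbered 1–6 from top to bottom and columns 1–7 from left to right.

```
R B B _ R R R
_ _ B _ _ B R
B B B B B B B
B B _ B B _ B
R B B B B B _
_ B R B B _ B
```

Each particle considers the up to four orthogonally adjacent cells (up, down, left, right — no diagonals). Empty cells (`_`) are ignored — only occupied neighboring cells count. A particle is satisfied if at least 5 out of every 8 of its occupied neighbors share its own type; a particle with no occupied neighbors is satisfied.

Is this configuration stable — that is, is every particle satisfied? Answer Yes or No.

(1,1)R 0/1 ✗
(1,2)B 1/2 ✗
(1,3)B 2/2 ✓
(1,5)R 1/1 ✓
(1,6)R 2/3 ✓
(1,7)R 2/2 ✓
(2,3)B 2/2 ✓
(2,6)B 1/3 ✗
(2,7)R 1/3 ✗
(3,1)B 2/2 ✓
(3,2)B 3/3 ✓
(3,3)B 3/3 ✓
(3,4)B 3/3 ✓
(3,5)B 3/3 ✓
(3,6)B 3/3 ✓
(3,7)B 2/3 ✓
(4,1)B 2/3 ✓
(4,2)B 3/3 ✓
(4,4)B 3/3 ✓
(4,5)B 3/3 ✓
(4,7)B 1/1 ✓
(5,1)R 0/2 ✗
(5,2)B 3/4 ✓
(5,3)B 2/3 ✓
(5,4)B 4/4 ✓
(5,5)B 4/4 ✓
(5,6)B 1/1 ✓
(6,2)B 1/2 ✗
(6,3)R 0/3 ✗
(6,4)B 2/3 ✓
(6,5)B 2/2 ✓
(6,7)B 0/0 ✓
For instance (1,1) has only 0/1 same-type neighbors, below 5/8.

No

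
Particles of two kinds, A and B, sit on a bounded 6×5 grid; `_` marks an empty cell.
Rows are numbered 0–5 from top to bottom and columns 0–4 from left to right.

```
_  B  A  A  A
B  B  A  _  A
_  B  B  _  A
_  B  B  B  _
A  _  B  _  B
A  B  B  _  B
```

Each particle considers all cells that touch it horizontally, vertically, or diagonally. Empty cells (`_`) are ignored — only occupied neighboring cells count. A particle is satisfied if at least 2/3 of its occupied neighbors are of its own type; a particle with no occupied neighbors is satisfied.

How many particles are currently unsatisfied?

Row 0: (0,1)B 2/4 ✗ · (0,2)A 2/4 ✗ · (0,3)A 4/4 ✓ · (0,4)A 2/2 ✓
Row 1: (1,0)B 3/3 ✓ · (1,1)B 4/6 ✓ · (1,2)A 2/6 ✗ · (1,4)A 3/3 ✓
Row 2: (2,1)B 5/6 ✓ · (2,2)B 5/6 ✓ · (2,4)A 1/2 ✗
Row 3: (3,1)B 4/5 ✓ · (3,2)B 5/5 ✓ · (3,3)B 4/5 ✓
Row 4: (4,0)A 1/3 ✗ · (4,2)B 5/5 ✓ · (4,4)B 2/2 ✓
Row 5: (5,0)A 1/2 ✗ · (5,1)B 2/4 ✗ · (5,2)B 2/2 ✓ · (5,4)B 1/1 ✓
Unsatisfied: (0,1), (0,2), (1,2), (2,4), (4,0), (5,0), (5,1) — 7 in total.

7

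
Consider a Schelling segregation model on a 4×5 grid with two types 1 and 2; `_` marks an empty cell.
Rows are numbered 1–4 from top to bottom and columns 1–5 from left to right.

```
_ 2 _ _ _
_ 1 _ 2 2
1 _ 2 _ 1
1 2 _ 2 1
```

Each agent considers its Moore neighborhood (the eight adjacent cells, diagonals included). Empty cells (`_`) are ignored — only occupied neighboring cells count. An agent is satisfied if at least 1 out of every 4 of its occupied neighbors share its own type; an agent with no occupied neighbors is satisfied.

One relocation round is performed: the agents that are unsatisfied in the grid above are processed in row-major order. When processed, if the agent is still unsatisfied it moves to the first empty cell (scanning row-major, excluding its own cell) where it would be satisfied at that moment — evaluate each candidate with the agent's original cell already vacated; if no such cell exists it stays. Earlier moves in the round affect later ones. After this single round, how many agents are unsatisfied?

0

Initially unsatisfied (in order): (1,2).
  (1,2) → (1,3).
Resulting grid:
_ _ 2 _ _
_ 1 _ 2 2
1 _ 2 _ 1
1 2 _ 2 1
All satisfied now.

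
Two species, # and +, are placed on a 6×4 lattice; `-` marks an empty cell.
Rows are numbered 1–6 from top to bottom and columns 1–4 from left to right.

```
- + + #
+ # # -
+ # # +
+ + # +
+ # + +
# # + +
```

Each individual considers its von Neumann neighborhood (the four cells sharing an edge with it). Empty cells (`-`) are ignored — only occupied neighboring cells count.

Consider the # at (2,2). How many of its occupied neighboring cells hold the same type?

2

Occupied neighbors of (2,2): (1,2)=+, (3,2)=#, (2,1)=+, (2,3)=#.
Same type (#): 2 of 4.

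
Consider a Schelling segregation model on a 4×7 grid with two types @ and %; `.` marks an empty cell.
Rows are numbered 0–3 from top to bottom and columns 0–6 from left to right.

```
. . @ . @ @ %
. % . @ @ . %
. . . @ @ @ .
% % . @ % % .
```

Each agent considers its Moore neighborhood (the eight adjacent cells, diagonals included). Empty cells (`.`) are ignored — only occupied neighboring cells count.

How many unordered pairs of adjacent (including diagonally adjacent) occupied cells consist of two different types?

10

Scan each occupied cell's neighbors to the right and below (and the two forward diagonals) so each pair is counted once.
From row 0: 3 unlike of 9 pairs (running 3/9).
From row 1: 1 unlike of 7 pairs (running 4/16).
From row 2: 5 unlike of 9 pairs (running 9/25).
From row 3: 1 unlike of 3 pairs (running 10/28).
Total adjacent occupied pairs: 28; unlike-type pairs: 10.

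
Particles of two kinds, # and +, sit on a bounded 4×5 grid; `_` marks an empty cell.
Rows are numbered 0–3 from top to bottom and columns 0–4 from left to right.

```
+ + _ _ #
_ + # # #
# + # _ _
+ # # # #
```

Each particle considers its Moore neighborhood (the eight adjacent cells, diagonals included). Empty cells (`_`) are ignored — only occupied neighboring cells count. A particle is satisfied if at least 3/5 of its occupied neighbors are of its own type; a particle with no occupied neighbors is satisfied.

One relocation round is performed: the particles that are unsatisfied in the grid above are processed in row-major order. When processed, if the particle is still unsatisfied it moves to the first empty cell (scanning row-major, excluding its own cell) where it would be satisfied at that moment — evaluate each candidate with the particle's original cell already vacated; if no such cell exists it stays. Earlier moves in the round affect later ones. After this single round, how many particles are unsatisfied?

Initially unsatisfied (in order): (1,1), (1,2), (2,0), (2,1), (3,0).
  (1,1) → (1,0).
  (1,2) → (0,3).
  (2,0) → (0,2).
  (2,1) → (1,1).
  (3,0) → (2,0).
Resulting grid:
+ + # # #
+ + _ # #
+ _ # _ _
_ # # # #
Unsatisfied now: (0,2).

1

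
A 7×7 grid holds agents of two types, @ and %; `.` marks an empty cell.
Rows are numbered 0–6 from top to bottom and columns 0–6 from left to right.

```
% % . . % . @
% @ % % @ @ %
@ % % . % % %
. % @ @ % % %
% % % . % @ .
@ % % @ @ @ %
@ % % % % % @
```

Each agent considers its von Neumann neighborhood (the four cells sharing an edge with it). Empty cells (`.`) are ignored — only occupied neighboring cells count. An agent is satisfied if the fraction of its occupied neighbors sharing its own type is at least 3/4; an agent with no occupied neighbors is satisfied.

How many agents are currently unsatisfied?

32

(0,0)% 2/2 ok
(0,1)% 1/2 unhappy
(0,4)% 0/1 unhappy
(0,6)@ 0/1 unhappy
(1,0)% 1/3 unhappy
(1,1)@ 0/4 unhappy
(1,2)% 2/3 unhappy
(1,3)% 1/2 unhappy
(1,4)@ 1/4 unhappy
(1,5)@ 1/3 unhappy
(1,6)% 1/3 unhappy
(2,0)@ 0/2 unhappy
(2,1)% 2/4 unhappy
(2,2)% 2/3 unhappy
(2,4)% 2/3 unhappy
(2,5)% 3/4 ok
(2,6)% 3/3 ok
(3,1)% 2/3 unhappy
(3,2)@ 1/4 unhappy
(3,3)@ 1/2 unhappy
(3,4)% 3/4 ok
(3,5)% 3/4 ok
(3,6)% 2/2 ok
(4,0)% 1/2 unhappy
(4,1)% 4/4 ok
(4,2)% 2/3 unhappy
(4,4)% 1/3 unhappy
(4,5)@ 1/3 unhappy
(5,0)@ 1/3 unhappy
(5,1)% 3/4 ok
(5,2)% 3/4 ok
(5,3)@ 1/3 unhappy
(5,4)@ 2/4 unhappy
(5,5)@ 2/4 unhappy
(5,6)% 0/2 unhappy
(6,0)@ 1/2 unhappy
(6,1)% 2/3 unhappy
(6,2)% 3/3 ok
(6,3)% 2/3 unhappy
(6,4)% 2/3 unhappy
(6,5)% 1/3 unhappy
(6,6)@ 0/2 unhappy
Unsatisfied: (0,1), (0,4), (0,6), (1,0), (1,1), (1,2), (1,3), (1,4), (1,5), (1,6), (2,0), (2,1), (2,2), (2,4), (3,1), (3,2), (3,3), (4,0), (4,2), (4,4), (4,5), (5,0), (5,3), (5,4), (5,5), (5,6), (6,0), (6,1), (6,3), (6,4), (6,5), (6,6) — 32 in total.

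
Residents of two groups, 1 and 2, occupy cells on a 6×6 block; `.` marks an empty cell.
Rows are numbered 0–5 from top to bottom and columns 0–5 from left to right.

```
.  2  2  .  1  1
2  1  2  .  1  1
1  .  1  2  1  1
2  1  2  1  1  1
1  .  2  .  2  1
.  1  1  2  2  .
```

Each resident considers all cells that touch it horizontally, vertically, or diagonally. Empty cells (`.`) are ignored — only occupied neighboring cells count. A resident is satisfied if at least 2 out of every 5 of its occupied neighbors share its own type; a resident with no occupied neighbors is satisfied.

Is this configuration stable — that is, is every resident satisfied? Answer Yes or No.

No

(0,1)2 3/4 ✓
(0,2)2 2/3 ✓
(0,4)1 3/3 ✓
(0,5)1 3/3 ✓
(1,0)2 1/3 ✗
(1,1)1 2/6 ✗
(1,2)2 3/5 ✓
(1,4)1 5/6 ✓
(1,5)1 5/5 ✓
(2,0)1 2/4 ✓
(2,2)1 3/6 ✓
(2,3)2 2/7 ✗
(2,4)1 6/7 ✓
(2,5)1 5/5 ✓
(3,0)2 0/3 ✗
(3,1)1 3/6 ✓
(3,2)2 2/5 ✓
(3,3)1 3/7 ✓
(3,4)1 5/7 ✓
(3,5)1 4/5 ✓
(4,0)1 2/3 ✓
(4,2)2 2/6 ✗
(4,4)2 2/6 ✗
(4,5)1 2/4 ✓
(5,1)1 2/3 ✓
(5,2)1 1/3 ✗
(5,3)2 3/4 ✓
(5,4)2 2/3 ✓
For instance (1,0) has only 1/3 same-type neighbors, below 2/5.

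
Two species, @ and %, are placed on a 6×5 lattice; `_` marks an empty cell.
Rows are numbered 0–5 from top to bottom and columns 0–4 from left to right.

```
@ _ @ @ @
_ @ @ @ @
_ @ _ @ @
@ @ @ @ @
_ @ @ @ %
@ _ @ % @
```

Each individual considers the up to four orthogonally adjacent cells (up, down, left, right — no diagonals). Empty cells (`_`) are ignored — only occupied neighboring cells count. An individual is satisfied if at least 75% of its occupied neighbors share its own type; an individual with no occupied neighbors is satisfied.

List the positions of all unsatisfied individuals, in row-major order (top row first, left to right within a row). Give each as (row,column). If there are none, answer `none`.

(3,4), (4,3), (4,4), (5,2), (5,3), (5,4)

Row 0: (0,0)@ 0/0 ok · (0,2)@ 2/2 ok · (0,3)@ 3/3 ok · (0,4)@ 2/2 ok
Row 1: (1,1)@ 2/2 ok · (1,2)@ 3/3 ok · (1,3)@ 4/4 ok · (1,4)@ 3/3 ok
Row 2: (2,1)@ 2/2 ok · (2,3)@ 3/3 ok · (2,4)@ 3/3 ok
Row 3: (3,0)@ 1/1 ok · (3,1)@ 4/4 ok · (3,2)@ 3/3 ok · (3,3)@ 4/4 ok · (3,4)@ 2/3 unhappy
Row 4: (4,1)@ 2/2 ok · (4,2)@ 4/4 ok · (4,3)@ 2/4 unhappy · (4,4)% 0/3 unhappy
Row 5: (5,0)@ 0/0 ok · (5,2)@ 1/2 unhappy · (5,3)% 0/3 unhappy · (5,4)@ 0/2 unhappy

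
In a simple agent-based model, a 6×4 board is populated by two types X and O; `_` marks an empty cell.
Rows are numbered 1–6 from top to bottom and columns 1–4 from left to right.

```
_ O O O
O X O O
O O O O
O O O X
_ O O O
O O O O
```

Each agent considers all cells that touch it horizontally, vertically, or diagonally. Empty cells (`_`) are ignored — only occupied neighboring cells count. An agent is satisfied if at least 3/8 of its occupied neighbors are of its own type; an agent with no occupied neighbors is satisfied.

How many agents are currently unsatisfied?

Row 1: (1,2)O 3/4 satisfied · (1,3)O 4/5 satisfied · (1,4)O 3/3 satisfied
Row 2: (2,1)O 3/4 satisfied · (2,2)X 0/7 not · (2,3)O 7/8 satisfied · (2,4)O 5/5 satisfied
Row 3: (3,1)O 4/5 satisfied · (3,2)O 7/8 satisfied · (3,3)O 6/8 satisfied · (3,4)O 4/5 satisfied
Row 4: (4,1)O 4/4 satisfied · (4,2)O 7/7 satisfied · (4,3)O 7/8 satisfied · (4,4)X 0/5 not
Row 5: (5,2)O 7/7 satisfied · (5,3)O 7/8 satisfied · (5,4)O 4/5 satisfied
Row 6: (6,1)O 2/2 satisfied · (6,2)O 4/4 satisfied · (6,3)O 5/5 satisfied · (6,4)O 3/3 satisfied
Unsatisfied: (2,2), (4,4) — 2 in total.

2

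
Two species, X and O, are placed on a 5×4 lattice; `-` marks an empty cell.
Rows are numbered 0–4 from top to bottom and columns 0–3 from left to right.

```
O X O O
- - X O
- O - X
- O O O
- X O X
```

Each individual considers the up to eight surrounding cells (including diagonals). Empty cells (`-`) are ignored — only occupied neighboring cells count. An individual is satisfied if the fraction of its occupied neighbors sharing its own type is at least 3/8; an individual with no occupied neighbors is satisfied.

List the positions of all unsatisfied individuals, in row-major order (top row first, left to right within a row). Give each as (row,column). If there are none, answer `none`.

(0,0), (0,1), (1,2), (2,3), (4,1), (4,3)

Row 0: (0,0)O 0/1 not · (0,1)X 1/3 not · (0,2)O 2/4 satisfied · (0,3)O 2/3 satisfied
Row 1: (1,2)X 2/6 not · (1,3)O 2/4 satisfied
Row 2: (2,1)O 2/3 satisfied · (2,3)X 1/4 not
Row 3: (3,1)O 3/4 satisfied · (3,2)O 4/7 satisfied · (3,3)O 2/4 satisfied
Row 4: (4,1)X 0/3 not · (4,2)O 3/5 satisfied · (4,3)X 0/3 not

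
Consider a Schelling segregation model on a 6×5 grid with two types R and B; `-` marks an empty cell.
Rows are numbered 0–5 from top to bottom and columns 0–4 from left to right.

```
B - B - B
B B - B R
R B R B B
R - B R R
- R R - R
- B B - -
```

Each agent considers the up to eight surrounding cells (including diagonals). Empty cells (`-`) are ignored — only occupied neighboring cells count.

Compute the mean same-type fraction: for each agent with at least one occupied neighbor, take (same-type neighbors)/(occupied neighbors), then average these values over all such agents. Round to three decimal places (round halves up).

0.517

Row 0: (0,0)B 2/2 · (0,2)B 2/2 · (0,4)B 1/2
Row 1: (1,0)B 3/4 · (1,1)B 4/6 · (1,3)B 4/6 · (1,4)R 0/4
Row 2: (2,0)R 1/4 · (2,1)B 3/6 · (2,2)R 1/6 · (2,3)B 3/7 · (2,4)B 2/5
Row 3: (3,0)R 2/3 · (3,2)B 2/6 · (3,3)R 4/7 · (3,4)R 2/4
Row 4: (4,1)R 2/5 · (4,2)R 2/5 · (4,4)R 2/2
Row 5: (5,1)B 1/3 · (5,2)B 1/3
Sum over 21 agents: 2/2 + 2/2 + 1/2 + 3/4 + 4/6 + 4/6 + 0/4 + 1/4 + 3/6 + 1/6 + 3/7 + 2/5 + 2/3 + 2/6 + 4/7 + 2/4 + 2/5 + 2/5 + 2/2 + 1/3 + 1/3 = 163/15; mean = 163/15 ÷ 21 = 163/315 = 0.517460… → 0.517.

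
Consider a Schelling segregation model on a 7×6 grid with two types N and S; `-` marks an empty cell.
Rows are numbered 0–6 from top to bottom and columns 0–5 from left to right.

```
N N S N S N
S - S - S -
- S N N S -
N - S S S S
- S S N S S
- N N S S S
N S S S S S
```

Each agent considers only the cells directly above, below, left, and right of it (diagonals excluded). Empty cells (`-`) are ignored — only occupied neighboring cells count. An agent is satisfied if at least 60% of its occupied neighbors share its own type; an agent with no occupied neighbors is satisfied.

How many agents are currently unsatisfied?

20

Row 0: (0,0)N 1/2 not · (0,1)N 1/2 not · (0,2)S 1/3 not · (0,3)N 0/2 not · (0,4)S 1/3 not · (0,5)N 0/1 not
Row 1: (1,0)S 0/1 not · (1,2)S 1/2 not · (1,4)S 2/2 satisfied
Row 2: (2,1)S 0/1 not · (2,2)N 1/4 not · (2,3)N 1/3 not · (2,4)S 2/3 satisfied
Row 3: (3,0)N 0/0 satisfied · (3,2)S 2/3 satisfied · (3,3)S 2/4 not · (3,4)S 4/4 satisfied · (3,5)S 2/2 satisfied
Row 4: (4,1)S 1/2 not · (4,2)S 2/4 not · (4,3)N 0/4 not · (4,4)S 3/4 satisfied · (4,5)S 3/3 satisfied
Row 5: (5,1)N 1/3 not · (5,2)N 1/4 not · (5,3)S 2/4 not · (5,4)S 4/4 satisfied · (5,5)S 3/3 satisfied
Row 6: (6,0)N 0/1 not · (6,1)S 1/3 not · (6,2)S 2/3 satisfied · (6,3)S 3/3 satisfied · (6,4)S 3/3 satisfied · (6,5)S 2/2 satisfied
Unsatisfied: (0,0), (0,1), (0,2), (0,3), (0,4), (0,5), (1,0), (1,2), (2,1), (2,2), (2,3), (3,3), (4,1), (4,2), (4,3), (5,1), (5,2), (5,3), (6,0), (6,1) — 20 in total.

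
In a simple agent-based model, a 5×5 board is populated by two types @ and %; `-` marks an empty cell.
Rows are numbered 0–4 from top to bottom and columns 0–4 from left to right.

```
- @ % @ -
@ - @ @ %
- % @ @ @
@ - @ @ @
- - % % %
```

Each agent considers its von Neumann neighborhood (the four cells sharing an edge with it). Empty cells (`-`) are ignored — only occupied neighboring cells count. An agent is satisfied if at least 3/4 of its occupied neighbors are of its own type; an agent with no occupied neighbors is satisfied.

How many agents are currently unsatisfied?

(0,1)@ 0/1 unhappy
(0,2)% 0/3 unhappy
(0,3)@ 1/2 unhappy
(1,0)@ 0/0 ok
(1,2)@ 2/3 unhappy
(1,3)@ 3/4 ok
(1,4)% 0/2 unhappy
(2,1)% 0/1 unhappy
(2,2)@ 3/4 ok
(2,3)@ 4/4 ok
(2,4)@ 2/3 unhappy
(3,0)@ 0/0 ok
(3,2)@ 2/3 unhappy
(3,3)@ 3/4 ok
(3,4)@ 2/3 unhappy
(4,2)% 1/2 unhappy
(4,3)% 2/3 unhappy
(4,4)% 1/2 unhappy
Unsatisfied: (0,1), (0,2), (0,3), (1,2), (1,4), (2,1), (2,4), (3,2), (3,4), (4,2), (4,3), (4,4) — 12 in total.

12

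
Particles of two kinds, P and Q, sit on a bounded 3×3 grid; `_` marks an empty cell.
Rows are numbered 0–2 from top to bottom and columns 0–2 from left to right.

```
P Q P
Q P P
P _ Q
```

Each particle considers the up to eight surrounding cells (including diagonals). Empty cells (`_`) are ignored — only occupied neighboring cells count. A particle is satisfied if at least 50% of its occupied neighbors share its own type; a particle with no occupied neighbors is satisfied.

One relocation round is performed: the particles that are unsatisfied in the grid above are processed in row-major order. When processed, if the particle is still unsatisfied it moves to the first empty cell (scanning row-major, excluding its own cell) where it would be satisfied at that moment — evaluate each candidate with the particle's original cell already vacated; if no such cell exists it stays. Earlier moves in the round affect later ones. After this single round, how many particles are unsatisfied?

Initially unsatisfied (in order): (0,0), (0,1), (1,0), (2,2).
  (0,0) → (2,1).
  (0,1) → (0,0).
  (1,0): no empty cell satisfies it; stays.
  (2,2): no empty cell satisfies it; stays.
Resulting grid:
Q _ P
Q P P
P P Q
Unsatisfied now: (1,0), (2,2).

2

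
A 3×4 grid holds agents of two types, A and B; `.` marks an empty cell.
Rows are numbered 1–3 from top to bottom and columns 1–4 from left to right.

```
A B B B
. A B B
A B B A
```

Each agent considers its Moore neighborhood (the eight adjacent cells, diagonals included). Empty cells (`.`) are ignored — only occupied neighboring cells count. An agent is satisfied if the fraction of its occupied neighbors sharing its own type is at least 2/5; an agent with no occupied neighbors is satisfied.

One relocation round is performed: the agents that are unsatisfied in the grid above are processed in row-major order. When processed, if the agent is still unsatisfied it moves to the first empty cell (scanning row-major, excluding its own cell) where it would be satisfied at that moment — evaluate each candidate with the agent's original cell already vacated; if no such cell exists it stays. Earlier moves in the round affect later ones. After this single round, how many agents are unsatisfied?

1

Initially unsatisfied (in order): (2,2), (3,4).
  (2,2) → (2,1).
  (3,4): no empty cell satisfies it; stays.
Resulting grid:
A B B B
A . B B
A B B A
Unsatisfied now: (3,4).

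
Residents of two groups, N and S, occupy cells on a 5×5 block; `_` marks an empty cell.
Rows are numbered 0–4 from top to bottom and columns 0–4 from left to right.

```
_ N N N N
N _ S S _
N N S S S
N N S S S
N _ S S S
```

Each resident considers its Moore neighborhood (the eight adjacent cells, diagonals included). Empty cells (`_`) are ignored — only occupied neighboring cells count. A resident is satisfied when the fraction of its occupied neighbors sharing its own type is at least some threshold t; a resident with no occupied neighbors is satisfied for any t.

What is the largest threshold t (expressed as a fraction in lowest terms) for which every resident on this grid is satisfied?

Row 0: (0,1)N 2/3 · (0,2)N 2/4 · (0,3)N 2/4 · (0,4)N 1/2
Row 1: (1,0)N 3/3 · (1,2)S 3/7 · (1,3)S 4/7
Row 2: (2,0)N 4/4 · (2,1)N 4/7 · (2,2)S 5/7 · (2,3)S 7/7 · (2,4)S 4/4
Row 3: (3,0)N 4/4 · (3,1)N 4/7 · (3,2)S 5/7 · (3,3)S 8/8 · (3,4)S 5/5
Row 4: (4,0)N 2/2 · (4,2)S 3/4 · (4,3)S 5/5 · (4,4)S 3/3
The smallest same-type fraction is 3/7 at (1,2), which reduces to 3/7. Any threshold above that leaves this resident unsatisfied.

3/7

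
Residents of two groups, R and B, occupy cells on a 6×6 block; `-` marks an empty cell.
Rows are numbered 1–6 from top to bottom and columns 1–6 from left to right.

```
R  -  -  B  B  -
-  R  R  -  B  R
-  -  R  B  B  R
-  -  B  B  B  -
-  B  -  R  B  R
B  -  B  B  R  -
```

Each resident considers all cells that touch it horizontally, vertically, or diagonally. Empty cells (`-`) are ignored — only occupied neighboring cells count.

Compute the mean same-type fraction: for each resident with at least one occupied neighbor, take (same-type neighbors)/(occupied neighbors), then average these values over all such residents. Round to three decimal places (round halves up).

Row 1: (1,1)R 1/1 · (1,4)B 2/3 · (1,5)B 2/3
Row 2: (2,2)R 3/3 · (2,3)R 2/4 · (2,5)B 4/6 · (2,6)R 1/4
Row 3: (3,3)R 2/5 · (3,4)B 5/7 · (3,5)B 4/6 · (3,6)R 1/4
Row 4: (4,3)B 3/5 · (4,4)B 5/7 · (4,5)B 4/7
Row 5: (5,2)B 3/3 · (5,4)R 1/7 · (5,5)B 3/6 · (5,6)R 1/3
Row 6: (6,1)B 1/1 · (6,3)B 2/3 · (6,4)B 2/4 · (6,5)R 2/4
Sum over 22 residents: 1/1 + 2/3 + 2/3 + 3/3 + 2/4 + 4/6 + 1/4 + 2/5 + 5/7 + 4/6 + 1/4 + 3/5 + 5/7 + 4/7 + 3/3 + 1/7 + 3/6 + 1/3 + 1/1 + 2/3 + 2/4 + 2/4 = 559/42; mean = 559/42 ÷ 22 = 559/924 = 0.604978… → 0.605.

0.605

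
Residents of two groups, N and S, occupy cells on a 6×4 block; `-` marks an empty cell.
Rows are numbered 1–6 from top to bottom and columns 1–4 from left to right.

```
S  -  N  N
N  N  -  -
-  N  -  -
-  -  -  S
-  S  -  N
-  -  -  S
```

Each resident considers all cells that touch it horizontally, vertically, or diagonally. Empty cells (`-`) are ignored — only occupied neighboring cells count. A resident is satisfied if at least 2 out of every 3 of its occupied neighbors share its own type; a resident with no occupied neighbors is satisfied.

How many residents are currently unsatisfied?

(1,1)S 0/2 not
(1,3)N 2/2 satisfied
(1,4)N 1/1 satisfied
(2,1)N 2/3 satisfied
(2,2)N 3/4 satisfied
(3,2)N 2/2 satisfied
(4,4)S 0/1 not
(5,2)S 0/0 satisfied
(5,4)N 0/2 not
(6,4)S 0/1 not
Unsatisfied: (1,1), (4,4), (5,4), (6,4) — 4 in total.

4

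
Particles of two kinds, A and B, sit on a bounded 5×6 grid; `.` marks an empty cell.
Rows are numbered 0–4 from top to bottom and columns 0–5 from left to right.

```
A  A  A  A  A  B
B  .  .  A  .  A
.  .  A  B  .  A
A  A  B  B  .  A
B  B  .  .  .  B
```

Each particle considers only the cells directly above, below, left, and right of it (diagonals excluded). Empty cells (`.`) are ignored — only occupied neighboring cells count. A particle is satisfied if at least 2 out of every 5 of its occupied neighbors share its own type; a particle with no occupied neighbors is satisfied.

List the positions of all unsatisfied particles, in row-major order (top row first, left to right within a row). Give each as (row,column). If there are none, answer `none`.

Row 0: (0,0)A 1/2 ✓ · (0,1)A 2/2 ✓ · (0,2)A 2/2 ✓ · (0,3)A 3/3 ✓ · (0,4)A 1/2 ✓ · (0,5)B 0/2 ✗
Row 1: (1,0)B 0/1 ✗ · (1,3)A 1/2 ✓ · (1,5)A 1/2 ✓
Row 2: (2,2)A 0/2 ✗ · (2,3)B 1/3 ✗ · (2,5)A 2/2 ✓
Row 3: (3,0)A 1/2 ✓ · (3,1)A 1/3 ✗ · (3,2)B 1/3 ✗ · (3,3)B 2/2 ✓ · (3,5)A 1/2 ✓
Row 4: (4,0)B 1/2 ✓ · (4,1)B 1/2 ✓ · (4,5)B 0/1 ✗

(0,5), (1,0), (2,2), (2,3), (3,1), (3,2), (4,5)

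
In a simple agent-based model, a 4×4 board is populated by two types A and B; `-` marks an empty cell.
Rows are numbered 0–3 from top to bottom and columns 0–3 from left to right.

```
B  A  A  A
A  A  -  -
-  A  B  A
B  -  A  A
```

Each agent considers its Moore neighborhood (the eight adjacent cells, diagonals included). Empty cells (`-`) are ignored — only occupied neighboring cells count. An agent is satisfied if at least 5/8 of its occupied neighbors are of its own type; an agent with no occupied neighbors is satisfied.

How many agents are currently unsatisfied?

(0,0)B 0/3 unhappy
(0,1)A 3/4 ok
(0,2)A 3/3 ok
(0,3)A 1/1 ok
(1,0)A 3/4 ok
(1,1)A 4/6 ok
(2,1)A 3/5 unhappy
(2,2)B 0/5 unhappy
(2,3)A 2/3 ok
(3,0)B 0/1 unhappy
(3,2)A 3/4 ok
(3,3)A 2/3 ok
Unsatisfied: (0,0), (2,1), (2,2), (3,0) — 4 in total.

4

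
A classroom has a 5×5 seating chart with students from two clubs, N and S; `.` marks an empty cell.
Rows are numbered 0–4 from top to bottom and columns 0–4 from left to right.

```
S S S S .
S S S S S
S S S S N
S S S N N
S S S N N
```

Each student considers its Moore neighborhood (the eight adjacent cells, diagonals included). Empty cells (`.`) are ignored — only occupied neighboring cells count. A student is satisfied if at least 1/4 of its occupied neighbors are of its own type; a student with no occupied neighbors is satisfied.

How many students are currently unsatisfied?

(0,0)S 3/3 ok
(0,1)S 5/5 ok
(0,2)S 5/5 ok
(0,3)S 4/4 ok
(1,0)S 5/5 ok
(1,1)S 8/8 ok
(1,2)S 8/8 ok
(1,3)S 6/7 ok
(1,4)S 3/4 ok
(2,0)S 5/5 ok
(2,1)S 8/8 ok
(2,2)S 7/8 ok
(2,3)S 5/8 ok
(2,4)N 2/5 ok
(3,0)S 5/5 ok
(3,1)S 8/8 ok
(3,2)S 6/8 ok
(3,3)N 4/8 ok
(3,4)N 4/5 ok
(4,0)S 3/3 ok
(4,1)S 5/5 ok
(4,2)S 3/5 ok
(4,3)N 3/5 ok
(4,4)N 3/3 ok
Every one meets the threshold.

0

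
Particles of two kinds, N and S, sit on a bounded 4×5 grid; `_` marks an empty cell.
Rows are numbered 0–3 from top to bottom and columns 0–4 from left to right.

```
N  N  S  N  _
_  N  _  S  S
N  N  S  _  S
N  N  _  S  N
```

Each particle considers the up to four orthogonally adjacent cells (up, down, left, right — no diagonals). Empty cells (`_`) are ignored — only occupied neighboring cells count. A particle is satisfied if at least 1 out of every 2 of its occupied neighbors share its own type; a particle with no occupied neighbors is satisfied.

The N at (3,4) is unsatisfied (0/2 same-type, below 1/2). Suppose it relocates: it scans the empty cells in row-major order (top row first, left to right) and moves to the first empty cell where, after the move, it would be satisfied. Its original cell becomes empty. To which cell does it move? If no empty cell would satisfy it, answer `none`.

(0,4)

Vacating (3,4). Empty cells in order:
  (0,4): 1/2 same-type → satisfied — stop here.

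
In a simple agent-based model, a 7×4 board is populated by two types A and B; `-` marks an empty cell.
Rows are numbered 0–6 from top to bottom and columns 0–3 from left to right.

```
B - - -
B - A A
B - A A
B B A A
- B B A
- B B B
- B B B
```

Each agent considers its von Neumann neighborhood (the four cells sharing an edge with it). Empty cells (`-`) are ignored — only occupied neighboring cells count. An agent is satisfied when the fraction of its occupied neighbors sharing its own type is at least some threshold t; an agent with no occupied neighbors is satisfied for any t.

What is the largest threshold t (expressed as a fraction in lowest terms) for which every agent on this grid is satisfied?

(0,0)B 1/1
(1,0)B 2/2
(1,2)A 2/2
(1,3)A 2/2
(2,0)B 2/2
(2,2)A 3/3
(2,3)A 3/3
(3,0)B 2/2
(3,1)B 2/3
(3,2)A 2/4
(3,3)A 3/3
(4,1)B 3/3
(4,2)B 2/4
(4,3)A 1/3
(5,1)B 3/3
(5,2)B 4/4
(5,3)B 2/3
(6,1)B 2/2
(6,2)B 3/3
(6,3)B 2/2
The smallest same-type fraction is 1/3 at (4,3), which reduces to 1/3. Any threshold above that leaves this agent unsatisfied.

1/3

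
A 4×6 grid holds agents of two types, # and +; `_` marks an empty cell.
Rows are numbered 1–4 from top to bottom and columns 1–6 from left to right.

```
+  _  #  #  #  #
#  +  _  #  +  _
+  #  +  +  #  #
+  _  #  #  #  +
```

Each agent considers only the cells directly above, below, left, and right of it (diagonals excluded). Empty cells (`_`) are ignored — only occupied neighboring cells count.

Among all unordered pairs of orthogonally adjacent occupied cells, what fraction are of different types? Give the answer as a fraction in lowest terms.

3/5

Scan each occupied cell's neighbors to the right and below so each pair is counted once.
From row 1: 2 unlike of 6 pairs (running 2/6).
From row 2: 6 unlike of 6 pairs (running 8/12).
From row 3: 6 unlike of 10 pairs (running 14/22).
From row 4: 1 unlike of 3 pairs (running 15/25).
Total adjacent occupied pairs: 25; unlike-type pairs: 15.
15/25 reduces to 3/5.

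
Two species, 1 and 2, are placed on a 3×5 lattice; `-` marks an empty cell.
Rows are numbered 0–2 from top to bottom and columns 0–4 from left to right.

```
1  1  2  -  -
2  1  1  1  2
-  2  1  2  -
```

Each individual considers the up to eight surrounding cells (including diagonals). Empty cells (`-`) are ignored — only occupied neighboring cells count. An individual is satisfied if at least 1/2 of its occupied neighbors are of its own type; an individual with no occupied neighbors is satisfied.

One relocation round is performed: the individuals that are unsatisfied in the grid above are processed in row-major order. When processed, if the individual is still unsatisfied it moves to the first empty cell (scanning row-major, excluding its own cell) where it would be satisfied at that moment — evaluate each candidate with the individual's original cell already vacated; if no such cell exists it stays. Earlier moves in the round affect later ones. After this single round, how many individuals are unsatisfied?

0

Initially unsatisfied (in order): (0,2), (1,0), (1,3), (2,1), (2,3).
  (0,2) → (0,4).
  (1,0) → (0,3).
  (1,3) → (0,2).
  (2,1) → (1,3).
  (2,3): now satisfied by earlier moves; stays.
Resulting grid:
1 1 1 2 2
- 1 1 2 2
- - 1 2 -
All satisfied now.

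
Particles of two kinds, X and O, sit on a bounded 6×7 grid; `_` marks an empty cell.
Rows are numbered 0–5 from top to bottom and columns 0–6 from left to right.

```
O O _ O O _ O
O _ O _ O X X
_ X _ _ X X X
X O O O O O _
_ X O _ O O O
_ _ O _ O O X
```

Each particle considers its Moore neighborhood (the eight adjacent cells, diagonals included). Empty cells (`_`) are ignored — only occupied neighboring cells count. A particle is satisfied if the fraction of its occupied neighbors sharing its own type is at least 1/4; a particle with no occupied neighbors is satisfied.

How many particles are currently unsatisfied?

4

(0,0)O 2/2 ok
(0,1)O 3/3 ok
(0,3)O 3/3 ok
(0,4)O 2/3 ok
(0,6)O 0/2 unhappy
(1,0)O 2/3 ok
(1,2)O 2/3 ok
(1,4)O 2/5 ok
(1,5)X 4/7 ok
(1,6)X 3/4 ok
(2,1)X 1/5 unhappy
(2,4)X 2/6 ok
(2,5)X 4/7 ok
(2,6)X 3/4 ok
(3,0)X 2/3 ok
(3,1)O 2/5 ok
(3,2)O 3/5 ok
(3,3)O 4/5 ok
(3,4)O 4/6 ok
(3,5)O 4/7 ok
(4,1)X 1/5 unhappy
(4,2)O 4/5 ok
(4,4)O 6/6 ok
(4,5)O 6/7 ok
(4,6)O 3/4 ok
(5,2)O 1/2 ok
(5,4)O 3/3 ok
(5,5)O 4/5 ok
(5,6)X 0/3 unhappy
Unsatisfied: (0,6), (2,1), (4,1), (5,6) — 4 in total.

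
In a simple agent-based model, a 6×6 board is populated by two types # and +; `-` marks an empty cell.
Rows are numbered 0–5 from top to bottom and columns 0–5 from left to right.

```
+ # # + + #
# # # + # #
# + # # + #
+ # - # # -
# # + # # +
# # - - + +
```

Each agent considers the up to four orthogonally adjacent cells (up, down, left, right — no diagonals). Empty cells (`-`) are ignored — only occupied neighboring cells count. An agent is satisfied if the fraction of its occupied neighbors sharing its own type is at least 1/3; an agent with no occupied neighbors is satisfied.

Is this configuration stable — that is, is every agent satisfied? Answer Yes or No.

No

Row 0: (0,0)+ 0/2 ✗ · (0,1)# 2/3 ✓ · (0,2)# 2/3 ✓ · (0,3)+ 2/3 ✓ · (0,4)+ 1/3 ✓ · (0,5)# 1/2 ✓
Row 1: (1,0)# 2/3 ✓ · (1,1)# 3/4 ✓ · (1,2)# 3/4 ✓ · (1,3)+ 1/4 ✗ · (1,4)# 1/4 ✗ · (1,5)# 3/3 ✓
Row 2: (2,0)# 1/3 ✓ · (2,1)+ 0/4 ✗ · (2,2)# 2/3 ✓ · (2,3)# 2/4 ✓ · (2,4)+ 0/4 ✗ · (2,5)# 1/2 ✓
Row 3: (3,0)+ 0/3 ✗ · (3,1)# 1/3 ✓ · (3,3)# 3/3 ✓ · (3,4)# 2/3 ✓
Row 4: (4,0)# 2/3 ✓ · (4,1)# 3/4 ✓ · (4,2)+ 0/2 ✗ · (4,3)# 2/3 ✓ · (4,4)# 2/4 ✓ · (4,5)+ 1/2 ✓
Row 5: (5,0)# 2/2 ✓ · (5,1)# 2/2 ✓ · (5,4)+ 1/2 ✓ · (5,5)+ 2/2 ✓
For instance (0,0) has only 0/2 same-type neighbors, below 1/3.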